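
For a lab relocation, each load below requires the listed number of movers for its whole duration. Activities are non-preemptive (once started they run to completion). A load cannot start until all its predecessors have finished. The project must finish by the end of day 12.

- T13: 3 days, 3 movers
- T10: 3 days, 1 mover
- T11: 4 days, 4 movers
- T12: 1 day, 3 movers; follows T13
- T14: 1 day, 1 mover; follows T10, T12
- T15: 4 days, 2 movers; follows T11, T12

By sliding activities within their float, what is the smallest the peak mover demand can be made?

Early-start (T13@1, T10@1, T11@1, T12@4, T14@5, T15@5) gives peak 8: d1:8  d2:8  d3:8  d4:7  d5:3  d6:2  d7:2  d8:2  d9:0  d10:0  d11:0  d12:0.
Shift T11→4, T12→8, T14→9, T15→9.
Schedule T13@1, T10@1, T11@4, T12@8, T14@9, T15@9: d1:4  d2:4  d3:4  d4:4  d5:4  d6:4  d7:4  d8:3  d9:3  d10:2  d11:2  d12:2 — peak 4.
Total mover-days = 40 over 12 days ⇒ peak ≥ ⌈40/12⌉ = 4, so 4 is optimal.

4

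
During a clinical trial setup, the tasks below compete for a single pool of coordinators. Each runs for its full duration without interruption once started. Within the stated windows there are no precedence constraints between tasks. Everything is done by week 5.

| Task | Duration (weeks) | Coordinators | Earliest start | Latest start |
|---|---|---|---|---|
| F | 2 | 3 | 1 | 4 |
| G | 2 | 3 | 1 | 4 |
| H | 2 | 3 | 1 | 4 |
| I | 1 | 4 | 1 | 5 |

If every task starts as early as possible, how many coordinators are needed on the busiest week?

13

Early-start schedule: F@1, G@1, H@1, I@1.
Load per week: week 1: 13, week 2: 9, week 3: 0, week 4: 0, week 5: 0.
Peak is 13.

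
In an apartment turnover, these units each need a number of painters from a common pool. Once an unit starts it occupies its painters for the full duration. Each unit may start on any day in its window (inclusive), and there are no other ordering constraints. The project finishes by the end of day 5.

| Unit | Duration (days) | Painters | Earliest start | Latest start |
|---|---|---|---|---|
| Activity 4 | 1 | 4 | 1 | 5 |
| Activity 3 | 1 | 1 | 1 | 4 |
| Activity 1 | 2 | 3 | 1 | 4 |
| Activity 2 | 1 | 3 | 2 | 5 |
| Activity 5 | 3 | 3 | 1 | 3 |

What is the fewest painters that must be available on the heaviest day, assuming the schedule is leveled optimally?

Early-start (Activity 4@1, Activity 3@1, Activity 1@1, Activity 2@2, Activity 5@1) gives peak 11: d1:11  d2:9  d3:3  d4:0  d5:0.
Shift Activity 1→2, Activity 5→3.
Schedule Activity 4@1, Activity 3@1, Activity 1@2, Activity 2@2, Activity 5@3: d1:5  d2:6  d3:6  d4:3  d5:3 — peak 6.

6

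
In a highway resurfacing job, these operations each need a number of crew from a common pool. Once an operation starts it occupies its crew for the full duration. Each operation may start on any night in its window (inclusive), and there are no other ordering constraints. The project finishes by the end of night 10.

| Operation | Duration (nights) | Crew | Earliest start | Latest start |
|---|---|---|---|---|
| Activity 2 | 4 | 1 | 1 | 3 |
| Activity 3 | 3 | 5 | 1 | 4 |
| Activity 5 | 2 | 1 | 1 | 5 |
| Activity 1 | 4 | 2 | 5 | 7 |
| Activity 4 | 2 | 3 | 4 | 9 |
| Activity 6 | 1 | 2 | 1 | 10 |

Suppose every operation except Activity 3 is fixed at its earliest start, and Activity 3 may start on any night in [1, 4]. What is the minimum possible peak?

Activity 3@1: n1:9  n2:7  n3:6  n4:4  n5:5  n6:2  n7:2  n8:2  n9:0  n10:0 → peak 9
Activity 3@2: n1:4  n2:7  n3:6  n4:9  n5:5  n6:2  n7:2  n8:2  n9:0  n10:0 → peak 9
Activity 3@3: n1:4  n2:2  n3:6  n4:9  n5:10  n6:2  n7:2  n8:2  n9:0  n10:0 → peak 10
Activity 3@4: n1:4  n2:2  n3:1  n4:9  n5:10  n6:7  n7:2  n8:2  n9:0  n10:0 → peak 10
Best is Activity 3@1, peak 9.

9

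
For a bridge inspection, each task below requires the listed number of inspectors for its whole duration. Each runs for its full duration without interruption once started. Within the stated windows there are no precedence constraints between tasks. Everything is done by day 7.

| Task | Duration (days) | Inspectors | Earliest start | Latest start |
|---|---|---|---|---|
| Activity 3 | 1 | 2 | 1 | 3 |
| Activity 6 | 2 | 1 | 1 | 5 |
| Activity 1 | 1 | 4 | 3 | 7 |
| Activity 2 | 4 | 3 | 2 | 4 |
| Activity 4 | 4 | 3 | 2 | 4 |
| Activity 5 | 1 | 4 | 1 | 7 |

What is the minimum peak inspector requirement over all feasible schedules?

Early-start (Activity 3@1, Activity 6@1, Activity 1@3, Activity 2@2, Activity 4@2, Activity 5@1) gives peak 10: d1:7  d2:7  d3:10  d4:6  d5:6  d6:0  d7:0.
Shift Activity 2→4, Activity 4→4, Activity 5→2.
Schedule Activity 3@1, Activity 6@1, Activity 1@3, Activity 2@4, Activity 4@4, Activity 5@2: d1:3  d2:5  d3:4  d4:6  d5:6  d6:6  d7:6 — peak 6.
Total inspector-days = 36 over 7 days ⇒ peak ≥ ⌈36/7⌉ = 6, so 6 is optimal.

6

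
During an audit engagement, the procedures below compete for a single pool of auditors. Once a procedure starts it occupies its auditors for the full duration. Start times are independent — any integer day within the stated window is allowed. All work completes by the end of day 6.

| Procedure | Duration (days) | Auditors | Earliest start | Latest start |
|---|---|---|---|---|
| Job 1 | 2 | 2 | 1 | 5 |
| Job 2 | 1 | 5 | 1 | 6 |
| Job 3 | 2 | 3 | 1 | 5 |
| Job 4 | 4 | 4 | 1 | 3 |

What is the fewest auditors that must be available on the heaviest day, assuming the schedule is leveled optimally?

7

Early-start (Job 1@1, Job 2@1, Job 3@1, Job 4@1) gives peak 14: d1:14  d2:9  d3:4  d4:4  d5:0  d6:0.
Shift Job 3→2, Job 4→3.
Schedule Job 1@1, Job 2@1, Job 3@2, Job 4@3: d1:7  d2:5  d3:7  d4:4  d5:4  d6:4 — peak 7.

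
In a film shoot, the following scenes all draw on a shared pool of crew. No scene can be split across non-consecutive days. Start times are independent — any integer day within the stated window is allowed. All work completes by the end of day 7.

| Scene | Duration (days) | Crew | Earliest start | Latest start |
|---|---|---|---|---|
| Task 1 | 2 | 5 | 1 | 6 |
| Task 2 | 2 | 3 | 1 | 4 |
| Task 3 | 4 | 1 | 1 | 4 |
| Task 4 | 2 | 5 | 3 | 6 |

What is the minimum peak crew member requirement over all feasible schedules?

Early-start (Task 1@1, Task 2@1, Task 3@1, Task 4@3) gives peak 9: d1:9  d2:9  d3:6  d4:6  d5:0  d6:0  d7:0.
Shift Task 2→3, Task 4→5.
Schedule Task 1@1, Task 2@3, Task 3@1, Task 4@5: d1:6  d2:6  d3:4  d4:4  d5:5  d6:5  d7:0 — peak 6.

6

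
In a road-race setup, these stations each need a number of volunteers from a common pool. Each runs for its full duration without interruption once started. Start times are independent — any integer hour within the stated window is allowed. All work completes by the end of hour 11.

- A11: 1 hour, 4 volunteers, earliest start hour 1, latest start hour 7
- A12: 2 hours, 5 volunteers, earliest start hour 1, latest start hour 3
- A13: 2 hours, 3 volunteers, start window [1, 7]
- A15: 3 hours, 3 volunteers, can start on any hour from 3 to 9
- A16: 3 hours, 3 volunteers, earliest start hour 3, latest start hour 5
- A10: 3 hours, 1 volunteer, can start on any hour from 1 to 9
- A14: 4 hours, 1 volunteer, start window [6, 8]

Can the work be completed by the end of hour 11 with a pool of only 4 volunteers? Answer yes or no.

no

Total volunteer-hours = 45; over 11 hours the average is 45/11 > 4, so some hour must exceed 4.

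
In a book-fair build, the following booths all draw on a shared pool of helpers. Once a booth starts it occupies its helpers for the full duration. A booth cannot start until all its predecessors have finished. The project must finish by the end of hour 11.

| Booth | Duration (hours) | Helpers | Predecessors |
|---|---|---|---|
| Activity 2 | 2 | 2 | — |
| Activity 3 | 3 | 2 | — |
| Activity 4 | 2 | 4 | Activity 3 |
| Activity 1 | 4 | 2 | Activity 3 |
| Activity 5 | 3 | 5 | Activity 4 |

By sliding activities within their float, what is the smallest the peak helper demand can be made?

Early-start (Activity 2@1, Activity 3@1, Activity 4@4, Activity 1@4, Activity 5@6) gives peak 7: h1:4  h2:4  h3:2  h4:6  h5:6  h6:7  h7:7  h8:5  h9:0  h10:0  h11:0.
Shift Activity 5→8.
Schedule Activity 2@1, Activity 3@1, Activity 4@4, Activity 1@4, Activity 5@8: h1:4  h2:4  h3:2  h4:6  h5:6  h6:2  h7:2  h8:5  h9:5  h10:5  h11:0 — peak 6.

6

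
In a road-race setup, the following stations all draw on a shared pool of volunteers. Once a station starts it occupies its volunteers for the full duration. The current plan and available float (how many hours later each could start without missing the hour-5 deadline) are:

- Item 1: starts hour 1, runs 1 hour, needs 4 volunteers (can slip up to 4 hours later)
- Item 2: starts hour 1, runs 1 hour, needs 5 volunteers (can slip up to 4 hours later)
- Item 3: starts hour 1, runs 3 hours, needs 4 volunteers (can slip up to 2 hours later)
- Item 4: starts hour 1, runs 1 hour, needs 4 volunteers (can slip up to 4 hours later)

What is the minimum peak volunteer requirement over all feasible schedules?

Early-start (Item 1@1, Item 2@1, Item 3@1, Item 4@1) gives peak 17: h1:17  h2:4  h3:4  h4:0  h5:0.
Shift Item 2→2, Item 3→3.
Schedule Item 1@1, Item 2@2, Item 3@3, Item 4@1: h1:8  h2:5  h3:4  h4:4  h5:4 — peak 8.

8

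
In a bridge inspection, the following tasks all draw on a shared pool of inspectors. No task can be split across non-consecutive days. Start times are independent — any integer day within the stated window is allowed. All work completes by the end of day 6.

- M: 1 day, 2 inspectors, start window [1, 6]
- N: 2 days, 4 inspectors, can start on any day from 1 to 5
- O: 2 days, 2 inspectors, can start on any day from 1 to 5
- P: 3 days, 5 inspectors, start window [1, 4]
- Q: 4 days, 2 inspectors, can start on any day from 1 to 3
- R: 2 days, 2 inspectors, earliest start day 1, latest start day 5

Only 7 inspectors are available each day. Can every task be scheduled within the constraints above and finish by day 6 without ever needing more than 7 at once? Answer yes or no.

no

The minimum achievable peak is 8; 7 < 8, so no feasible schedule stays within the cap.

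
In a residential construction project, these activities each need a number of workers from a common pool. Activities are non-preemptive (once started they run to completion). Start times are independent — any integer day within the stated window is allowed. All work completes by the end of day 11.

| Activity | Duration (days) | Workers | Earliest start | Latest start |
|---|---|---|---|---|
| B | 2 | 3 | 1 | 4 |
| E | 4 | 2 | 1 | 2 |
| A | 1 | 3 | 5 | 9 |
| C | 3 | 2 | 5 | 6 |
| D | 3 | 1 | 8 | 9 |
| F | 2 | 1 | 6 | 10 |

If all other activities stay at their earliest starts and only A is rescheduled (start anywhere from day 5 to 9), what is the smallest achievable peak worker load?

5

A@5: d1:5  d2:5  d3:2  d4:2  d5:5  d6:3  d7:3  d8:1  d9:1  d10:1  d11:0 → peak 5
A@6: d1:5  d2:5  d3:2  d4:2  d5:2  d6:6  d7:3  d8:1  d9:1  d10:1  d11:0 → peak 6
A@7: d1:5  d2:5  d3:2  d4:2  d5:2  d6:3  d7:6  d8:1  d9:1  d10:1  d11:0 → peak 6
A@8: d1:5  d2:5  d3:2  d4:2  d5:2  d6:3  d7:3  d8:4  d9:1  d10:1  d11:0 → peak 5
A@9: d1:5  d2:5  d3:2  d4:2  d5:2  d6:3  d7:3  d8:1  d9:4  d10:1  d11:0 → peak 5
Best is A@5, peak 5.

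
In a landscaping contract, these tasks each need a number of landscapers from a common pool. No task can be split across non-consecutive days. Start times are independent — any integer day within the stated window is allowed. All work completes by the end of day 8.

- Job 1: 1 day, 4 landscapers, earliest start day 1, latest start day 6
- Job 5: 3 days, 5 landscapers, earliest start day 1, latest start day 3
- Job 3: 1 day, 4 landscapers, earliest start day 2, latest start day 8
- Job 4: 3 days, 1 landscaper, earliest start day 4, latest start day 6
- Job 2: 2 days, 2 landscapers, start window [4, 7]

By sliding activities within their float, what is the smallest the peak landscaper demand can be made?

5

Early-start (Job 1@1, Job 5@1, Job 3@2, Job 4@4, Job 2@4) gives peak 9: d1:9  d2:9  d3:5  d4:3  d5:3  d6:1  d7:0  d8:0.
Shift Job 5→2, Job 3→5, Job 4→5, Job 2→6.
Schedule Job 1@1, Job 5@2, Job 3@5, Job 4@5, Job 2@6: d1:4  d2:5  d3:5  d4:5  d5:5  d6:3  d7:3  d8:0 — peak 5.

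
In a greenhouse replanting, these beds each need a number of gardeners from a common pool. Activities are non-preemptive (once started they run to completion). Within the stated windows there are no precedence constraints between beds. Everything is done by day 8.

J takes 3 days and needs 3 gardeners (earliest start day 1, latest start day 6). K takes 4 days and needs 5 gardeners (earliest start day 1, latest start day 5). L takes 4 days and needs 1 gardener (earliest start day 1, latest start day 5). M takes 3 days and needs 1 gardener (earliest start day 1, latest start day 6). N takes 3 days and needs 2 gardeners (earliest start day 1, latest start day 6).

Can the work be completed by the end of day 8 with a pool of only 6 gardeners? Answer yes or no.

yes

Schedule J@1, K@4, L@1, M@5, N@1: d1:6  d2:6  d3:6  d4:6  d5:6  d6:6  d7:6  d8:0 — peak 6 ≤ 6.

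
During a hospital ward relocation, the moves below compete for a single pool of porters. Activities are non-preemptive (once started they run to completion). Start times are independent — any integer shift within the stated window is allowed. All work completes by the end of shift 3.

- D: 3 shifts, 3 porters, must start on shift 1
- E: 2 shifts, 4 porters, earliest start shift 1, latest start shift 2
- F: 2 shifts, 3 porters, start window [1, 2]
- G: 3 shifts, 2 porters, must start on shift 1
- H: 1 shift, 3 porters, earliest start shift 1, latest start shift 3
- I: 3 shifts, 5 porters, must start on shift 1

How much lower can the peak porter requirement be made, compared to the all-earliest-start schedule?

Early-start peak: s1:20  s2:17  s3:10 ⇒ 20.
Leveled (D@1, E@1, F@1, G@1, H@3, I@1): s1:17  s2:17  s3:13 ⇒ 17.
Reduction 20 − 17 = 3.

3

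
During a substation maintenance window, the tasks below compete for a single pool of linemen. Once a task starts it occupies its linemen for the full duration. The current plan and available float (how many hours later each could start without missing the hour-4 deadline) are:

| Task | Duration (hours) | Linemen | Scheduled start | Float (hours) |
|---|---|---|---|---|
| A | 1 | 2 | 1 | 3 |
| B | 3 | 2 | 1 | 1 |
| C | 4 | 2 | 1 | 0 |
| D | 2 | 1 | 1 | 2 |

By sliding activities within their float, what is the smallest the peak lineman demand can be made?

5

Early-start (A@1, B@1, C@1, D@1) gives peak 7: h1:7  h2:5  h3:4  h4:2.
Shift B→2.
Schedule A@1, B@2, C@1, D@1: h1:5  h2:5  h3:4  h4:4 — peak 5.
Total lineman-hours = 18 over 4 hours ⇒ peak ≥ ⌈18/4⌉ = 5, so 5 is optimal.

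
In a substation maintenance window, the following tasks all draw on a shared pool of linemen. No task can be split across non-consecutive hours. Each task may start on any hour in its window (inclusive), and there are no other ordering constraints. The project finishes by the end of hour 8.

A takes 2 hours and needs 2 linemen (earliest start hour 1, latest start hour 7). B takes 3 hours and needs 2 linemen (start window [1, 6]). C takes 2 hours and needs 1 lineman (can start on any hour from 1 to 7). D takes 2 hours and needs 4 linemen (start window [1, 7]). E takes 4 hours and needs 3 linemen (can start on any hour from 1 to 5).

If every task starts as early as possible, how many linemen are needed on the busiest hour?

12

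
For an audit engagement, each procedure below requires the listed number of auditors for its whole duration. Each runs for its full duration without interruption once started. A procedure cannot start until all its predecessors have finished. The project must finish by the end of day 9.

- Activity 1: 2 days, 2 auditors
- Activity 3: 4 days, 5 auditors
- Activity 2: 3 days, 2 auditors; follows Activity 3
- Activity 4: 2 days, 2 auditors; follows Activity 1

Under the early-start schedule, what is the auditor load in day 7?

2

At early start, day 7 has: Activity 2.
Demand: 2 = 2.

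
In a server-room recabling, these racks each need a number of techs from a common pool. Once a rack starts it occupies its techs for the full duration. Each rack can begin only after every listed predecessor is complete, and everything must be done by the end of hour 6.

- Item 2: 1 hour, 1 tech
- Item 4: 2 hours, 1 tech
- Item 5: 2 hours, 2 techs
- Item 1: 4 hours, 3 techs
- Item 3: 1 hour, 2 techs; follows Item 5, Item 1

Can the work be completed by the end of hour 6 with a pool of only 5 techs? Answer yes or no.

Schedule Item 2@1, Item 4@1, Item 5@3, Item 1@1, Item 3@5: h1:5  h2:4  h3:5  h4:5  h5:2  h6:0 — peak 5 ≤ 5.

yes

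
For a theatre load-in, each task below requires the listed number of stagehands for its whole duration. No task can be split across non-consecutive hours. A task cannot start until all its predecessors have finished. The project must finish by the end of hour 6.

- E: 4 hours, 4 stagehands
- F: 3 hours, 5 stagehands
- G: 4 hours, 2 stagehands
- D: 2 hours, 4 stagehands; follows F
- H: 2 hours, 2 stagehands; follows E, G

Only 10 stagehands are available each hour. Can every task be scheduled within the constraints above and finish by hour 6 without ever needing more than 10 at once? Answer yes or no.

no

The minimum achievable peak is 11; 10 < 11, so no feasible schedule stays within the cap.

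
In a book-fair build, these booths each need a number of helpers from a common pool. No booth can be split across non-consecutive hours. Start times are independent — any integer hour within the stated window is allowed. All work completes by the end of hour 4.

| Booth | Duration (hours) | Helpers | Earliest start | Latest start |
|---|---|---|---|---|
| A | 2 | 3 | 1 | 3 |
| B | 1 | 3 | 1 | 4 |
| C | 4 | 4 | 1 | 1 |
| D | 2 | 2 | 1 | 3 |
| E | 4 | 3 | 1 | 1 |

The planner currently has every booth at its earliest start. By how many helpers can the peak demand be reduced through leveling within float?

Early-start peak: h1:15  h2:12  h3:7  h4:7 ⇒ 15.
Leveled (A@1, B@3, C@1, D@1, E@1): h1:12  h2:12  h3:10  h4:7 ⇒ 12.
Reduction 15 − 12 = 3.

3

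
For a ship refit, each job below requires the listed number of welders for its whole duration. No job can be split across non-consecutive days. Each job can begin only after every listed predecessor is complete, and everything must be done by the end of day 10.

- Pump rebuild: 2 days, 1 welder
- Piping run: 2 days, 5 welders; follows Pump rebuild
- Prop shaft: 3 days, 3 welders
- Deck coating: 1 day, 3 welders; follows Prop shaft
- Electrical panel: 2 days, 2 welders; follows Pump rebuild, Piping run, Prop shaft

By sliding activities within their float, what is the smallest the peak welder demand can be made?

Early-start (Pump rebuild@1, Piping run@3, Prop shaft@1, Deck coating@4, Electrical panel@5) gives peak 8: d1:4  d2:4  d3:8  d4:8  d5:2  d6:2  d7:0  d8:0  d9:0  d10:0.
Shift Prop shaft→5, Deck coating→8, Electrical panel→8.
Schedule Pump rebuild@1, Piping run@3, Prop shaft@5, Deck coating@8, Electrical panel@8: d1:1  d2:1  d3:5  d4:5  d5:3  d6:3  d7:3  d8:5  d9:2  d10:0 — peak 5.

5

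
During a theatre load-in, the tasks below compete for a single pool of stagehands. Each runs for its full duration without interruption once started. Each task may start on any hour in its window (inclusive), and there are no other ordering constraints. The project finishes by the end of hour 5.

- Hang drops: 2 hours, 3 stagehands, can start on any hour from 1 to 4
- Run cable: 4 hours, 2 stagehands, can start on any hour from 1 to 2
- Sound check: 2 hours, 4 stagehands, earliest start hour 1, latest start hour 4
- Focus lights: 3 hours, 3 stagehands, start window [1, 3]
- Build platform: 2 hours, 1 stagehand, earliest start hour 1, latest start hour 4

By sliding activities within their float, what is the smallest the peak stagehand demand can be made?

8

Early-start (Hang drops@1, Run cable@1, Sound check@1, Focus lights@1, Build platform@1) gives peak 13: h1:13  h2:13  h3:5  h4:2  h5:0.
Shift Sound check→4, Build platform→3.
Schedule Hang drops@1, Run cable@1, Sound check@4, Focus lights@1, Build platform@3: h1:8  h2:8  h3:6  h4:7  h5:4 — peak 8.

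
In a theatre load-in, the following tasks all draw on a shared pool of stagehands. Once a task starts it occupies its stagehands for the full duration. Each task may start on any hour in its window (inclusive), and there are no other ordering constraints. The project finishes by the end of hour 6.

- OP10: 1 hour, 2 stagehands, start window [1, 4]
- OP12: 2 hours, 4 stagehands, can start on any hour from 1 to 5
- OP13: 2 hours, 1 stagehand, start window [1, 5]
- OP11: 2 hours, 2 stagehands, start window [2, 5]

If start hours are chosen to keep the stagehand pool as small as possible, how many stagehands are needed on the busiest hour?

4

Early-start (OP10@1, OP12@1, OP13@1, OP11@2) gives peak 7: h1:7  h2:7  h3:2  h4:0  h5:0  h6:0.
Shift OP12→2, OP13→4, OP11→4.
Schedule OP10@1, OP12@2, OP13@4, OP11@4: h1:2  h2:4  h3:4  h4:3  h5:3  h6:0 — peak 4.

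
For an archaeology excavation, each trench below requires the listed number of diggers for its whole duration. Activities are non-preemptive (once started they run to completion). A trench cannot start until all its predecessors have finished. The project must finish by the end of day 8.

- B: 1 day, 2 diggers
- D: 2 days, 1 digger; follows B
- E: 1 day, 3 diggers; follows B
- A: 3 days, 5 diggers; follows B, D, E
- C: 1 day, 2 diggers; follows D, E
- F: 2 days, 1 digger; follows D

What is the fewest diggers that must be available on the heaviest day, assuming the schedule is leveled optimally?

5

Early-start (B@1, D@2, E@2, A@4, C@4, F@4) gives peak 8: d1:2  d2:4  d3:1  d4:8  d5:6  d6:5  d7:0  d8:0.
Shift C→7, F→7.
Schedule B@1, D@2, E@2, A@4, C@7, F@7: d1:2  d2:4  d3:1  d4:5  d5:5  d6:5  d7:3  d8:1 — peak 5.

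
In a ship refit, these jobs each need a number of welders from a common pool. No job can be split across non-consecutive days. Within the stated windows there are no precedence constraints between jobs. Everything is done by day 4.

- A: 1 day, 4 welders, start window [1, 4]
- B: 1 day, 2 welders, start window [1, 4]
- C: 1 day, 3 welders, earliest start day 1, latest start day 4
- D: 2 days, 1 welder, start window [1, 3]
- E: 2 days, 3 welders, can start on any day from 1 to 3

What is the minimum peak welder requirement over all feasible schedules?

5

Early-start (A@1, B@1, C@1, D@1, E@1) gives peak 13: d1:13  d2:4  d3:0  d4:0.
Shift B→2, C→2, D→3, E→3.
Schedule A@1, B@2, C@2, D@3, E@3: d1:4  d2:5  d3:4  d4:4 — peak 5.
Total welder-days = 17 over 4 days ⇒ peak ≥ ⌈17/4⌉ = 5, so 5 is optimal.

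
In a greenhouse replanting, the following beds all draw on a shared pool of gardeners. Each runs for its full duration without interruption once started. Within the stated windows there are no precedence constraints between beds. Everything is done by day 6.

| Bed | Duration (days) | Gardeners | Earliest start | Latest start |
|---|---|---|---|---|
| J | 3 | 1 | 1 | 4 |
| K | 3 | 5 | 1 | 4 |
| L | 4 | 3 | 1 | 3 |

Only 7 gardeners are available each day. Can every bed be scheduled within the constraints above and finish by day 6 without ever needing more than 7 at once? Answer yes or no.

no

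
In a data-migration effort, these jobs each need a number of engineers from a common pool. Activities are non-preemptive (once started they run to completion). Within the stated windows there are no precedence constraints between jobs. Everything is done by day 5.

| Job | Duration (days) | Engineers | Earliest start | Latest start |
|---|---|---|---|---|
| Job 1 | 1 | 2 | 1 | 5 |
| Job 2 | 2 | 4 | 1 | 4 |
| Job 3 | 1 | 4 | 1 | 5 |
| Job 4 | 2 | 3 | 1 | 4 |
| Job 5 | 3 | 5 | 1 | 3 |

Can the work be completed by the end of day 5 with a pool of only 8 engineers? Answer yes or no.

yes

Schedule Job 1@1, Job 2@1, Job 3@2, Job 4@3, Job 5@3: d1:6  d2:8  d3:8  d4:8  d5:5 — peak 8 ≤ 8.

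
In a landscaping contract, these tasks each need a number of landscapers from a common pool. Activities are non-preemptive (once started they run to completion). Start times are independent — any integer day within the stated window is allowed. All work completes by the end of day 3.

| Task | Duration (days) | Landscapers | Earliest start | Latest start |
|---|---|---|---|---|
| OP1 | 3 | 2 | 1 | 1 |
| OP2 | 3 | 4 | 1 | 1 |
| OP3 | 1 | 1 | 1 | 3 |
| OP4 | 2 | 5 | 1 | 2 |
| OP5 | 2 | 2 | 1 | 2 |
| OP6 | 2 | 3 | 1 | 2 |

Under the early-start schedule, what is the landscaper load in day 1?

At early start, day 1 has: OP1, OP2, OP3, OP4, OP5, OP6.
Demand: 2 + 4 + 1 + 5 + 2 + 3 = 17.

17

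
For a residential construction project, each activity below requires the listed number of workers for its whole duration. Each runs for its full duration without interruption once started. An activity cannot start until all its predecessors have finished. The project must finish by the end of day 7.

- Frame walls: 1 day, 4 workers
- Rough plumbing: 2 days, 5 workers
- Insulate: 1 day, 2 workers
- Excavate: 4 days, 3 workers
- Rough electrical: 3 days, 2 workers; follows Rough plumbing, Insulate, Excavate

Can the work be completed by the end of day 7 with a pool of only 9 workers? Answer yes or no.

yes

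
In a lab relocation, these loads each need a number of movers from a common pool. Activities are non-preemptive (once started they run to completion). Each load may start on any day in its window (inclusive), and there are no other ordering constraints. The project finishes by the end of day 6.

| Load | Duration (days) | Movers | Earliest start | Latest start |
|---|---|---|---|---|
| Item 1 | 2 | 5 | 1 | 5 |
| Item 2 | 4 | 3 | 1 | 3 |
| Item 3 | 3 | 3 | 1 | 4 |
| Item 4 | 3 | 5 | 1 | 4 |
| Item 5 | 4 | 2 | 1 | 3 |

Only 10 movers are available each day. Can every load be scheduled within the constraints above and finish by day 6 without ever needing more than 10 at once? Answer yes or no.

yes

Schedule Item 1@1, Item 2@3, Item 3@1, Item 4@4, Item 5@1: d1:10  d2:10  d3:8  d4:10  d5:8  d6:8 — peak 10 ≤ 10.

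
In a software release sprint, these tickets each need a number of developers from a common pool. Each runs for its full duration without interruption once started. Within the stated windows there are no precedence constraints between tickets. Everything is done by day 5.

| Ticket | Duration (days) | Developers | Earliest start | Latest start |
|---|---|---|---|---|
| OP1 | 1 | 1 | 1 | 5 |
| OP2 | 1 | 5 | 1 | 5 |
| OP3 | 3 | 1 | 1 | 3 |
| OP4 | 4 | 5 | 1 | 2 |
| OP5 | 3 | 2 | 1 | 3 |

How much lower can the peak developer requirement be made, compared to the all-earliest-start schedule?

6

Early-start peak: d1:14  d2:8  d3:8  d4:5  d5:0 ⇒ 14.
Leveled (OP1@1, OP2@1, OP3@1, OP4@2, OP5@2): d1:7  d2:8  d3:8  d4:7  d5:5 ⇒ 8.
Reduction 14 − 8 = 6.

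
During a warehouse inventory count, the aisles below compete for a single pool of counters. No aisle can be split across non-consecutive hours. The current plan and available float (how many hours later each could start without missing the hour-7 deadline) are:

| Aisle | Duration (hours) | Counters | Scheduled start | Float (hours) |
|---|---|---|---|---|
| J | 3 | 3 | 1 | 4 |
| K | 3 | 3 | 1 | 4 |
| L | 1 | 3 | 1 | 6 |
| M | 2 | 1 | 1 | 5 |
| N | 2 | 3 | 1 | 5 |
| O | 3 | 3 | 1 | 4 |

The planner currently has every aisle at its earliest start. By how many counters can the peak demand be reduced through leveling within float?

10

Early-start peak: h1:16  h2:13  h3:9  h4:0  h5:0  h6:0  h7:0 ⇒ 16.
Leveled (J@1, K@1, L@4, M@4, N@6, O@5): h1:6  h2:6  h3:6  h4:4  h5:4  h6:6  h7:6 ⇒ 6.
Reduction 16 − 6 = 10.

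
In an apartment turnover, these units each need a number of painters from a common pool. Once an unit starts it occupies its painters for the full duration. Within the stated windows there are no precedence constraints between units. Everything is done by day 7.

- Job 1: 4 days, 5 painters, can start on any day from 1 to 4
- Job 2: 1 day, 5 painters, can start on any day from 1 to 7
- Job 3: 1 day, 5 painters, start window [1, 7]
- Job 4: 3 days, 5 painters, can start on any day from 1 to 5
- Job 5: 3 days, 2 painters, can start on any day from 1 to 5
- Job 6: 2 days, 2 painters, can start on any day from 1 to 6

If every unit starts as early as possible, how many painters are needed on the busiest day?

24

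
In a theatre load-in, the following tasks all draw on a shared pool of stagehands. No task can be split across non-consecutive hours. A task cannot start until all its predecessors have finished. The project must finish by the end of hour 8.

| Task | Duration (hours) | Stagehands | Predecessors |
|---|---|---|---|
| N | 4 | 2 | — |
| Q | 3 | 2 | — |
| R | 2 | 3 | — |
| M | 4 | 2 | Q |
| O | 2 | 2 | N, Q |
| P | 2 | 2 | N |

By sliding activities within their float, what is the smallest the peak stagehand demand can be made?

6

Early-start (N@1, Q@1, R@1, M@4, O@5, P@5) gives peak 7: h1:7  h2:7  h3:4  h4:4  h5:6  h6:6  h7:2  h8:0.
Shift R→4, M→5, O→6, P→6.
Schedule N@1, Q@1, R@4, M@5, O@6, P@6: h1:4  h2:4  h3:4  h4:5  h5:5  h6:6  h7:6  h8:2 — peak 6.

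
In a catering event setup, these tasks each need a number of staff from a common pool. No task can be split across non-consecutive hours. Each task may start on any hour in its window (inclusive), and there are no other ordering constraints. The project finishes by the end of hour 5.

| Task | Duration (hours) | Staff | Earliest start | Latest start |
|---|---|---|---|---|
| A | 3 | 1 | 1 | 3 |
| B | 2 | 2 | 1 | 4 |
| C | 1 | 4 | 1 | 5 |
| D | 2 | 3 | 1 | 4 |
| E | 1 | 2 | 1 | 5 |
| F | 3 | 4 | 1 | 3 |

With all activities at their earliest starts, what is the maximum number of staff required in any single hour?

16

Early-start schedule: A@1, B@1, C@1, D@1, E@1, F@1.
Load per hour: hour 1: 16, hour 2: 10, hour 3: 5, hour 4: 0, hour 5: 0.
Peak is 16.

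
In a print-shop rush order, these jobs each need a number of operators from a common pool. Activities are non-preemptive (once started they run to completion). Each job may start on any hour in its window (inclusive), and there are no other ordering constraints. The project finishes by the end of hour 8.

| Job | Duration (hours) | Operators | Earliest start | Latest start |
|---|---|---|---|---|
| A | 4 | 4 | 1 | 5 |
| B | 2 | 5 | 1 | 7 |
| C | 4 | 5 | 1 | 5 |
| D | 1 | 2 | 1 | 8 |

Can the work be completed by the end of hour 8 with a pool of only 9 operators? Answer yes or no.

Schedule A@1, B@1, C@3, D@5: h1:9  h2:9  h3:9  h4:9  h5:7  h6:5  h7:0  h8:0 — peak 9 ≤ 9.

yes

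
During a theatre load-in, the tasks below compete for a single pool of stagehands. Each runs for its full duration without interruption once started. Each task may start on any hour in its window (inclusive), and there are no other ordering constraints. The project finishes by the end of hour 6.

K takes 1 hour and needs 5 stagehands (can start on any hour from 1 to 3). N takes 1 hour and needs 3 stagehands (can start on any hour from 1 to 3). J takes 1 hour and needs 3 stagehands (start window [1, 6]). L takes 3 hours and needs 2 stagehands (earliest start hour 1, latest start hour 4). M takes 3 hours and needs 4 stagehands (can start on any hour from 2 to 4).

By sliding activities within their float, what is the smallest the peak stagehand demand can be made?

Early-start (K@1, N@1, J@1, L@1, M@2) gives peak 13: h1:13  h2:6  h3:6  h4:4  h5:0  h6:0.
Shift N→2, J→2, L→3, M→3.
Schedule K@1, N@2, J@2, L@3, M@3: h1:5  h2:6  h3:6  h4:6  h5:6  h6:0 — peak 6.

6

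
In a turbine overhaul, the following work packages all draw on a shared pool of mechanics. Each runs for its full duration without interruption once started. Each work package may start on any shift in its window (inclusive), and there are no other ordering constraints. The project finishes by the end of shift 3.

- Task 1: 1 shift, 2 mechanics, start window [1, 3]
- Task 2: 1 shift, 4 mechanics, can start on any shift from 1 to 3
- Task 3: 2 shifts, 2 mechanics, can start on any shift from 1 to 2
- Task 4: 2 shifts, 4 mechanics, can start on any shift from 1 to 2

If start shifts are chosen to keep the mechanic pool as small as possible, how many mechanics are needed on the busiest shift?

6

Early-start (Task 1@1, Task 2@1, Task 3@1, Task 4@1) gives peak 12: s1:12  s2:6  s3:0.
Shift Task 3→2, Task 4→2.
Schedule Task 1@1, Task 2@1, Task 3@2, Task 4@2: s1:6  s2:6  s3:6 — peak 6.
Total mechanic-shifts = 18 over 3 shifts ⇒ peak ≥ ⌈18/3⌉ = 6, so 6 is optimal.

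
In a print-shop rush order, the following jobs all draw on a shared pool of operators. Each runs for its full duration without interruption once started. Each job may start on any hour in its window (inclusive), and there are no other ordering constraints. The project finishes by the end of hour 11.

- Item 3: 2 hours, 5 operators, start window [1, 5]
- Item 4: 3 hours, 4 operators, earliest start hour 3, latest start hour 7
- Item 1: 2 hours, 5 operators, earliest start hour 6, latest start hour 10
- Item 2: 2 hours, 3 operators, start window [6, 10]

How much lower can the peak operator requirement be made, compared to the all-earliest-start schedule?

3

Early-start peak: h1:5  h2:5  h3:4  h4:4  h5:4  h6:8  h7:8  h8:0  h9:0  h10:0  h11:0 ⇒ 8.
Leveled (Item 3@1, Item 4@3, Item 1@6, Item 2@8): h1:5  h2:5  h3:4  h4:4  h5:4  h6:5  h7:5  h8:3  h9:3  h10:0  h11:0 ⇒ 5.
Reduction 8 − 5 = 3.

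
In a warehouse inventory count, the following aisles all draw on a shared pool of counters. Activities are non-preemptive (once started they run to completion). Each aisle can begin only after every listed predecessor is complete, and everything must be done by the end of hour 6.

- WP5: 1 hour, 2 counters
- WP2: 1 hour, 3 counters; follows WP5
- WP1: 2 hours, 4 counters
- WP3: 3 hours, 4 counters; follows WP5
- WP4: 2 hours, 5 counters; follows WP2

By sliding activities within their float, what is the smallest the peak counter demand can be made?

8

Early-start (WP5@1, WP2@2, WP1@1, WP3@2, WP4@3) gives peak 11: h1:6  h2:11  h3:9  h4:9  h5:0  h6:0.
Shift WP1→3, WP4→5.
Schedule WP5@1, WP2@2, WP1@3, WP3@2, WP4@5: h1:2  h2:7  h3:8  h4:8  h5:5  h6:5 — peak 8.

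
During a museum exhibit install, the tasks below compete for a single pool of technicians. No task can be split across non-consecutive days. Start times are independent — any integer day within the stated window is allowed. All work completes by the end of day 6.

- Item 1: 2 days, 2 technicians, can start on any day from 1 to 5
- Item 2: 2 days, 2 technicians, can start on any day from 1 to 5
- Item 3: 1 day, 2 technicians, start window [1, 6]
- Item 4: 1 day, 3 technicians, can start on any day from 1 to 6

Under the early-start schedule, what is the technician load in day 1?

At early start, day 1 has: Item 1, Item 2, Item 3, Item 4.
Demand: 2 + 2 + 2 + 3 = 9.

9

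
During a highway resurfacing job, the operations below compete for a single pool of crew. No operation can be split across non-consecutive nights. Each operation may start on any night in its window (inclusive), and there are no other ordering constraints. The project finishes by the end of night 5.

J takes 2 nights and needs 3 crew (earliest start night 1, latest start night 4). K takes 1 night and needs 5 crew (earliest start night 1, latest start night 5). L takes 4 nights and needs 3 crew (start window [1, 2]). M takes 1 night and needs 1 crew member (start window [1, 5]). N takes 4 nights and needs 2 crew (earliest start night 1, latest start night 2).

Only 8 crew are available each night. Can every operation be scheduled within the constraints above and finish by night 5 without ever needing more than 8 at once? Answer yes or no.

Schedule J@1, K@1, L@2, M@3, N@2: n1:8  n2:8  n3:6  n4:5  n5:5 — peak 8 ≤ 8.

yes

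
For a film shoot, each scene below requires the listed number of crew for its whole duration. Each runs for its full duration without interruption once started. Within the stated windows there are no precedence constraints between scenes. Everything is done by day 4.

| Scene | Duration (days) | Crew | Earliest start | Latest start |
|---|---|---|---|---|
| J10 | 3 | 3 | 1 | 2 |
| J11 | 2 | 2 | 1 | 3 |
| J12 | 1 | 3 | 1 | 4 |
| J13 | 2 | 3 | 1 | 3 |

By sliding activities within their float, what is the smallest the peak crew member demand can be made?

Early-start (J10@1, J11@1, J12@1, J13@1) gives peak 11: d1:11  d2:8  d3:3  d4:0.
Shift J12→4, J13→3.
Schedule J10@1, J11@1, J12@4, J13@3: d1:5  d2:5  d3:6  d4:6 — peak 6.
Total crew member-days = 22 over 4 days ⇒ peak ≥ ⌈22/4⌉ = 6, so 6 is optimal.

6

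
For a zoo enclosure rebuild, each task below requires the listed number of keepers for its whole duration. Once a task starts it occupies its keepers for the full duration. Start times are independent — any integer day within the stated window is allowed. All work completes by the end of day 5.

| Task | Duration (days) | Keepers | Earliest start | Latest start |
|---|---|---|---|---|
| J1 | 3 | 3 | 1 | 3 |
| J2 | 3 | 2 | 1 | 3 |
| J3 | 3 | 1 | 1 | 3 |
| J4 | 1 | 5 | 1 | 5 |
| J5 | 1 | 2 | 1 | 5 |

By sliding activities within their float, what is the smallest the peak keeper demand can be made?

6

Early-start (J1@1, J2@1, J3@1, J4@1, J5@1) gives peak 13: d1:13  d2:6  d3:6  d4:0  d5:0.
Shift J4→4, J5→5.
Schedule J1@1, J2@1, J3@1, J4@4, J5@5: d1:6  d2:6  d3:6  d4:5  d5:2 — peak 6.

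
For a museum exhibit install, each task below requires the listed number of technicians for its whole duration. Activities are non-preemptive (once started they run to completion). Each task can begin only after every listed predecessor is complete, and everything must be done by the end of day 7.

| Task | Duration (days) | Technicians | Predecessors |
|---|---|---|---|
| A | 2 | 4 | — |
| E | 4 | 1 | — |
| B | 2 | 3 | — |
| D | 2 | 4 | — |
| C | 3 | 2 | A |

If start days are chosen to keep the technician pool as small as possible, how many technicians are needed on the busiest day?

Early-start (A@1, E@1, B@1, D@1, C@3) gives peak 12: d1:12  d2:12  d3:3  d4:3  d5:2  d6:0  d7:0.
Shift B→5, D→3, C→5.
Schedule A@1, E@1, B@5, D@3, C@5: d1:5  d2:5  d3:5  d4:5  d5:5  d6:5  d7:2 — peak 5.
Total technician-days = 32 over 7 days ⇒ peak ≥ ⌈32/7⌉ = 5, so 5 is optimal.

5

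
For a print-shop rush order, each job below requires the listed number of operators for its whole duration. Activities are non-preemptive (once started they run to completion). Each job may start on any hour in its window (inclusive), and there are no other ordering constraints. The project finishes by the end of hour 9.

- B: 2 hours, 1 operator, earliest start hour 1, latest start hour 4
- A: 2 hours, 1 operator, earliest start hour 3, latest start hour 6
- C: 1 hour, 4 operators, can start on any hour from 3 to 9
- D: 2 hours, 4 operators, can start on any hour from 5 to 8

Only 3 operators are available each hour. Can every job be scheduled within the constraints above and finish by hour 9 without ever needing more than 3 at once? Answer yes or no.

The minimum achievable peak is 4; 3 < 4, so no feasible schedule stays within the cap.

no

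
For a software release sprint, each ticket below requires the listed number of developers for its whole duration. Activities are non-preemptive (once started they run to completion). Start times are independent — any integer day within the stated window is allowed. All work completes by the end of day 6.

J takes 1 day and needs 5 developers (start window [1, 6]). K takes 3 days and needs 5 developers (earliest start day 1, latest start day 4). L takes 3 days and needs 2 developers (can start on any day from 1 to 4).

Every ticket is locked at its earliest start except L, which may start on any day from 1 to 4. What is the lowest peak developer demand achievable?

L@1: d1:12  d2:7  d3:7  d4:0  d5:0  d6:0 → peak 12
L@2: d1:10  d2:7  d3:7  d4:2  d5:0  d6:0 → peak 10
L@3: d1:10  d2:5  d3:7  d4:2  d5:2  d6:0 → peak 10
L@4: d1:10  d2:5  d3:5  d4:2  d5:2  d6:2 → peak 10
Best is L@2, peak 10.

10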